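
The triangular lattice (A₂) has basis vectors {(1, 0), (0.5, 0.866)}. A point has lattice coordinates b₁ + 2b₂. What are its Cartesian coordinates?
(2, 1.732)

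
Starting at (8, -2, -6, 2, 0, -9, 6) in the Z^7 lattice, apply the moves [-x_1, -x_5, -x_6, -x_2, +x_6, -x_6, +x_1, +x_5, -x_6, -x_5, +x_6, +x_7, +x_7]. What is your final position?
(8, -3, -6, 2, -1, -10, 8)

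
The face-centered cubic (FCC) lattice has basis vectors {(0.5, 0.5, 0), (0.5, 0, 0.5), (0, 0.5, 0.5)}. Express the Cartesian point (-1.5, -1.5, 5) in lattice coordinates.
-8b₁ + 5b₂ + 5b₃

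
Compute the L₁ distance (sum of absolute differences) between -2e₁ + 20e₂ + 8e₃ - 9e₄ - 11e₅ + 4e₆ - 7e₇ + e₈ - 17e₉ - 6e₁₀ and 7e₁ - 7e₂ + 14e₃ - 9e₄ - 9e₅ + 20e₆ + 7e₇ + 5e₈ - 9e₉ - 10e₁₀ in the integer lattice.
90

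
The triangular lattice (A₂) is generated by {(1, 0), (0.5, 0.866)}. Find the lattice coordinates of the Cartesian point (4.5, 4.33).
2b₁ + 5b₂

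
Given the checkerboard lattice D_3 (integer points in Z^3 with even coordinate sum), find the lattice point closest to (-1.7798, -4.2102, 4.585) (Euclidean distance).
(-2, -4, 4)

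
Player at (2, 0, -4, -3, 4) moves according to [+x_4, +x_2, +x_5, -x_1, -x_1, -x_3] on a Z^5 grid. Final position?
(0, 1, -5, -2, 5)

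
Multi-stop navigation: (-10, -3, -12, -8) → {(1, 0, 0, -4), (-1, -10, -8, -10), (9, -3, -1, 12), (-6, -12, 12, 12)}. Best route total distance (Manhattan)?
113
(one optimal route: (-10, -3, -12, -8) → (-1, -10, -8, -10) → (1, 0, 0, -4) → (9, -3, -1, 12) → (-6, -12, 12, 12))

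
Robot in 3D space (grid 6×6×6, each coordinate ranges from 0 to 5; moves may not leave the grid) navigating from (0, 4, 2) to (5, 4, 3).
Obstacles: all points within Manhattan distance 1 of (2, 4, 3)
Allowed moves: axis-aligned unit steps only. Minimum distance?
8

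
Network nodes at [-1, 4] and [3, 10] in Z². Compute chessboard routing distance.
6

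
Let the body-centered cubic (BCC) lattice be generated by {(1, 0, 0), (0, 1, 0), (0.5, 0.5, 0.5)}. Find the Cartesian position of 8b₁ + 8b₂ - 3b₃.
(6.5, 6.5, -1.5)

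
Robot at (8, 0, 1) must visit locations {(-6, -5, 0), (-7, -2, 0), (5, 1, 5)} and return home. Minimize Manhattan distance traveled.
52
(one optimal route: (8, 0, 1) → (-6, -5, 0) → (-7, -2, 0) → (5, 1, 5) → (8, 0, 1))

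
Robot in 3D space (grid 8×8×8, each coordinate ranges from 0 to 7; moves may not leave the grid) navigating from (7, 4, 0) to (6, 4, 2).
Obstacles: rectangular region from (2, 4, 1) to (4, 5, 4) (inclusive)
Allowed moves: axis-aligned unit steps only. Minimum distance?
3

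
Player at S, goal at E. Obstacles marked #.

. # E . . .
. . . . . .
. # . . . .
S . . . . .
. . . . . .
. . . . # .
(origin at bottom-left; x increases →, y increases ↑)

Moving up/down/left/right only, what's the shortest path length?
5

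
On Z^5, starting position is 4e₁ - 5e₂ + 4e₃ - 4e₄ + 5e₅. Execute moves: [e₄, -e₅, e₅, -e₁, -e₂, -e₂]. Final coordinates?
(3, -7, 4, -3, 5)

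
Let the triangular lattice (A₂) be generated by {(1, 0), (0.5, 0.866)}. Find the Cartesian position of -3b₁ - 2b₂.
(-4, -1.732)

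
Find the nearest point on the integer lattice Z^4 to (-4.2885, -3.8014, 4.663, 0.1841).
(-4, -4, 5, 0)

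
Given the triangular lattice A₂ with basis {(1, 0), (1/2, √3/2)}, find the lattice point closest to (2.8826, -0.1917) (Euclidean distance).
(3, 0)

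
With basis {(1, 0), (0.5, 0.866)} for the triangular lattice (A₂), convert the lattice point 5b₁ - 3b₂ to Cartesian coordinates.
(3.5, -2.598)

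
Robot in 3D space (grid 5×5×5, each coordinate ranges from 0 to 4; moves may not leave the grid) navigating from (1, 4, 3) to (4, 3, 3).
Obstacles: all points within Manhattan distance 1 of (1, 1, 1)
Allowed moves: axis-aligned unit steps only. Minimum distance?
4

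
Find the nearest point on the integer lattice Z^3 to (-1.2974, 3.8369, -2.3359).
(-1, 4, -2)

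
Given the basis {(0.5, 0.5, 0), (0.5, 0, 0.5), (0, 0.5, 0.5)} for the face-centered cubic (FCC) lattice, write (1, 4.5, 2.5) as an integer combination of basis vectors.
3b₁ - b₂ + 6b₃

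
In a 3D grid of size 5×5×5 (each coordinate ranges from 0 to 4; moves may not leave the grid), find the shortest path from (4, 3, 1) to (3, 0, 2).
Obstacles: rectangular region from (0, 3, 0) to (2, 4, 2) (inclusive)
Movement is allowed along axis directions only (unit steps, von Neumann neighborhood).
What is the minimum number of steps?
5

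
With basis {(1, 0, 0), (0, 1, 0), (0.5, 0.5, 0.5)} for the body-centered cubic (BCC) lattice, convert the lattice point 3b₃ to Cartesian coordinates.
(1.5, 1.5, 1.5)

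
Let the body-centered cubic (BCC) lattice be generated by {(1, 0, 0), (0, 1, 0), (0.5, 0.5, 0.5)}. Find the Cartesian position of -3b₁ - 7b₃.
(-6.5, -3.5, -3.5)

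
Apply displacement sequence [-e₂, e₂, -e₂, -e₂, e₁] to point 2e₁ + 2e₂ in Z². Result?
(3, 0)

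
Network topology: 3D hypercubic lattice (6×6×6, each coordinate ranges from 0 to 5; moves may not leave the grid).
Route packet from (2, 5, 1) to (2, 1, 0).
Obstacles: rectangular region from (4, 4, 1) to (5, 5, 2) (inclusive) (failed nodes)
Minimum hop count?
5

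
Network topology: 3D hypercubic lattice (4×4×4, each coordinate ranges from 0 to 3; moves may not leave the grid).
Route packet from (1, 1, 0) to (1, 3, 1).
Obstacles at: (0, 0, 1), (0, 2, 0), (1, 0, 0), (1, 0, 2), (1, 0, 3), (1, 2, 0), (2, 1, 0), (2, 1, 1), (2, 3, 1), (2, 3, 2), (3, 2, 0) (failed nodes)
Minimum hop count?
3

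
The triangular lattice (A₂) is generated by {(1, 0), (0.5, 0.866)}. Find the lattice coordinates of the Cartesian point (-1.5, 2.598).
-3b₁ + 3b₂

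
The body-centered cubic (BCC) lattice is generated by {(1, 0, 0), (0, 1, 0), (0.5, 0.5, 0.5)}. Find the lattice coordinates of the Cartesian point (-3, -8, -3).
-5b₂ - 6b₃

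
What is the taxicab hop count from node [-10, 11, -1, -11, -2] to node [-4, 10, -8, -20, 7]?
32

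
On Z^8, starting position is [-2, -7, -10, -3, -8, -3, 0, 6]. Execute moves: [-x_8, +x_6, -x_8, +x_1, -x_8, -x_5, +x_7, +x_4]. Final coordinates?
(-1, -7, -10, -2, -9, -2, 1, 3)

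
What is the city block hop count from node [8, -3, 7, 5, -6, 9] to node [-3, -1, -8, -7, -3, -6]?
58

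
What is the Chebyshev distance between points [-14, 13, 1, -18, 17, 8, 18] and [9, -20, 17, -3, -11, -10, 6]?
33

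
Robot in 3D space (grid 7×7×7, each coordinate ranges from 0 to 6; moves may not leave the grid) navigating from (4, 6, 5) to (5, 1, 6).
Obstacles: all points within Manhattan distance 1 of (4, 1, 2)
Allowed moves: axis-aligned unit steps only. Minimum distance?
7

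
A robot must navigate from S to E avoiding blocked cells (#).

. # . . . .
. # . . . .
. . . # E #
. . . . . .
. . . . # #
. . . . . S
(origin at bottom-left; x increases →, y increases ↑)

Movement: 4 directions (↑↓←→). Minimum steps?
6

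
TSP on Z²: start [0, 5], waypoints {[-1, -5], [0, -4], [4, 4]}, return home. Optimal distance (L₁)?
30
(one optimal route: (0, 5) → (-1, -5) → (0, -4) → (4, 4) → (0, 5))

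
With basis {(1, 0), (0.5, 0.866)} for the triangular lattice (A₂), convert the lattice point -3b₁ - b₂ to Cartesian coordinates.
(-3.5, -0.866)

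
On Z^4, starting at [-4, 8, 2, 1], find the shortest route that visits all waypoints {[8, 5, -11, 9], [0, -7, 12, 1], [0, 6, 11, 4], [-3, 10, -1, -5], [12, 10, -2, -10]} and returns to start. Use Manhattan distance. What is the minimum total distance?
152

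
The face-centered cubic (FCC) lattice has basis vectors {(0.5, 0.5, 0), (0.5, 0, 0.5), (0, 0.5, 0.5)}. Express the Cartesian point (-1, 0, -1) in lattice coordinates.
-2b₂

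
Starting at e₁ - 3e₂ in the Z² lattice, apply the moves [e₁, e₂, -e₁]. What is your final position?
(1, -2)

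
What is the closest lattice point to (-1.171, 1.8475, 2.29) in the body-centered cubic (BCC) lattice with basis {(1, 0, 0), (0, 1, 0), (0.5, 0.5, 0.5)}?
(-1, 2, 2)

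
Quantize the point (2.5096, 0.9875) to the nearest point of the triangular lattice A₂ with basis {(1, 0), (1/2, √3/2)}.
(2.5, 0.866)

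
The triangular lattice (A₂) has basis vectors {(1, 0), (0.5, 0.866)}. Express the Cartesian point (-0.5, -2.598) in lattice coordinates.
b₁ - 3b₂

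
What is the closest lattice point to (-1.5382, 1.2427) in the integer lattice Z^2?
(-2, 1)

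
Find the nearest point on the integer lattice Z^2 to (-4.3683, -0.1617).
(-4, 0)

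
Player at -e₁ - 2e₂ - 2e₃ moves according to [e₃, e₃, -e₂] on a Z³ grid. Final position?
(-1, -3, 0)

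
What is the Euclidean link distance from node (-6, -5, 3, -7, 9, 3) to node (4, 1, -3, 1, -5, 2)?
20.8087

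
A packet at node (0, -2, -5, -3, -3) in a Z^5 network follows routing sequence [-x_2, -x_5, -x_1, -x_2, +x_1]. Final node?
(0, -4, -5, -3, -4)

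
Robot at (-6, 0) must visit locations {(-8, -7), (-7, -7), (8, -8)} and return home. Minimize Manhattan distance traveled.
48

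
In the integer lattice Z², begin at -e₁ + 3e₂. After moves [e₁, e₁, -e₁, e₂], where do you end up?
(0, 4)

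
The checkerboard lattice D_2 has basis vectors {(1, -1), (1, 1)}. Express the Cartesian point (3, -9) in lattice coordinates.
6b₁ - 3b₂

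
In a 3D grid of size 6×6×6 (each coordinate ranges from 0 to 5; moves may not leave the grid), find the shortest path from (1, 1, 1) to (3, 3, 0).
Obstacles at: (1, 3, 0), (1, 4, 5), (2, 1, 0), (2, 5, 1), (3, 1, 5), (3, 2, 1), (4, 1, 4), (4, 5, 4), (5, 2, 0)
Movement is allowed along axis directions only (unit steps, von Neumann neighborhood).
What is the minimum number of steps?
5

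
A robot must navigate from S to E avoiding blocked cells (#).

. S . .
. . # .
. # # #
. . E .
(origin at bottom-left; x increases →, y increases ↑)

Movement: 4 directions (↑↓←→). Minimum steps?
6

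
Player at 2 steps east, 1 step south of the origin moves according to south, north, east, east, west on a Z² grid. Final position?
(3, -1)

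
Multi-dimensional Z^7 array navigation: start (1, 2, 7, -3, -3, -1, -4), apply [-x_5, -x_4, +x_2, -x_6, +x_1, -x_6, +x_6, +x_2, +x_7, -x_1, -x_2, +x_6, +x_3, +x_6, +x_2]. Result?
(1, 4, 8, -4, -4, 0, -3)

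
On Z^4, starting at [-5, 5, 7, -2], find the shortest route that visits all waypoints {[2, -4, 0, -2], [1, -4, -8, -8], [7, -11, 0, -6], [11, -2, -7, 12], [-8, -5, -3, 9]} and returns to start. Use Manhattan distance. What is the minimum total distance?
158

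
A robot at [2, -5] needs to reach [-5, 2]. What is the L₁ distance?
14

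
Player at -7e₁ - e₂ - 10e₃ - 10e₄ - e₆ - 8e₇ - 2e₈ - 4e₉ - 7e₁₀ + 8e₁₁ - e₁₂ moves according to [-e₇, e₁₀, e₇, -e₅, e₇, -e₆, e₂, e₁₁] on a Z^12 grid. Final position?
(-7, 0, -10, -10, -1, -2, -7, -2, -4, -6, 9, -1)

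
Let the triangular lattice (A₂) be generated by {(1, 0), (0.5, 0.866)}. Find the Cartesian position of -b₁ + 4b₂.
(1, 3.464)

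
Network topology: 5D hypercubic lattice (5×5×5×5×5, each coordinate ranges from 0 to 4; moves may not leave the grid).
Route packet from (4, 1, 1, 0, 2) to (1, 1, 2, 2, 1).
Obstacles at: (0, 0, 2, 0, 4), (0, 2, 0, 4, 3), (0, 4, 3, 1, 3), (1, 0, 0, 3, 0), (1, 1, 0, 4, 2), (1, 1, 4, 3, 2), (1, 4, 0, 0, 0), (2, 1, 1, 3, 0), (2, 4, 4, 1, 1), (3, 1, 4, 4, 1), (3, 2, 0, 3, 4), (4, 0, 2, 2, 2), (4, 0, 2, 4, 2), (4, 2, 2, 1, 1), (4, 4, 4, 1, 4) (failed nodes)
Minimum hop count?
7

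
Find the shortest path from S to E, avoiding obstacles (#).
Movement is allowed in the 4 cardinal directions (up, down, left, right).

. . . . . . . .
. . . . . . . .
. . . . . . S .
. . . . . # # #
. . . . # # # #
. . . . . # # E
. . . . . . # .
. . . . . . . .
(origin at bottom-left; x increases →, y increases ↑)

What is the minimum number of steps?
14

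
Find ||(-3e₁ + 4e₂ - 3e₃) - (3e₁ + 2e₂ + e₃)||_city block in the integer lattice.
12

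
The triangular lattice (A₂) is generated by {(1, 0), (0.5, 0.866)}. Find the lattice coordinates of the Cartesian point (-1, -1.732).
-2b₂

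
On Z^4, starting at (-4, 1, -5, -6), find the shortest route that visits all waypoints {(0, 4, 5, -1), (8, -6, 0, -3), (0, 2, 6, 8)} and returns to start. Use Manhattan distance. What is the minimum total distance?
94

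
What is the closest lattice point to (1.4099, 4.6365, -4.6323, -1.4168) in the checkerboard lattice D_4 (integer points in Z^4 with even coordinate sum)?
(1, 5, -5, -1)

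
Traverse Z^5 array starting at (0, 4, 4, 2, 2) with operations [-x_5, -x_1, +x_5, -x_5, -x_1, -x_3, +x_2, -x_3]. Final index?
(-2, 5, 2, 2, 1)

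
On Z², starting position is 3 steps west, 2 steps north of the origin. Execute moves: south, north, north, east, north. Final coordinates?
(-2, 4)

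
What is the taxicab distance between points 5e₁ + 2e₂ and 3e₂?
6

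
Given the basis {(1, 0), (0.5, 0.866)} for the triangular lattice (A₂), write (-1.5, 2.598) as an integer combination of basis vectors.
-3b₁ + 3b₂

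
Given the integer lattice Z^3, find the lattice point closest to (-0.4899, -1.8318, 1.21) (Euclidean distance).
(0, -2, 1)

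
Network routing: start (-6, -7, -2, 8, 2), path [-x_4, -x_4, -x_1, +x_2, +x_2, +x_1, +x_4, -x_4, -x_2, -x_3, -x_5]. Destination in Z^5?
(-6, -6, -3, 6, 1)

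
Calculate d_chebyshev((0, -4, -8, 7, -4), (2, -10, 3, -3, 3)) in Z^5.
11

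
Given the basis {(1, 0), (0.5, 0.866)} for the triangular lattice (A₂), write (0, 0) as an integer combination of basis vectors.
0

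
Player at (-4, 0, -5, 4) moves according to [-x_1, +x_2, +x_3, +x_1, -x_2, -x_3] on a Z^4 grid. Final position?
(-4, 0, -5, 4)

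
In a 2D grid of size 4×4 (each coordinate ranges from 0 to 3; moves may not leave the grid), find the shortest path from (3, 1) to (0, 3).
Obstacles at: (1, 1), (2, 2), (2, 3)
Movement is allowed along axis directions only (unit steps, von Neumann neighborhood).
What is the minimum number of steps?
7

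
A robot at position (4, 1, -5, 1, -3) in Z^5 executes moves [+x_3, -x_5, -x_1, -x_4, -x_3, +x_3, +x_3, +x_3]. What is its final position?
(3, 1, -2, 0, -4)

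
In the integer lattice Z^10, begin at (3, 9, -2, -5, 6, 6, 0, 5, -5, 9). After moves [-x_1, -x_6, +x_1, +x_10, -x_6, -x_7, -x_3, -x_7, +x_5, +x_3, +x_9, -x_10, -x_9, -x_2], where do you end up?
(3, 8, -2, -5, 7, 4, -2, 5, -5, 9)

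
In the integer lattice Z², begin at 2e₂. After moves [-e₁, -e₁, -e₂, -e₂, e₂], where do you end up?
(-2, 1)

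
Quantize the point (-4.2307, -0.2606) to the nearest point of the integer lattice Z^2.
(-4, 0)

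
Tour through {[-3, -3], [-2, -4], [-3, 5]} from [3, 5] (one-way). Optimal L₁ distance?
16
(one optimal route: (3, 5) → (-3, 5) → (-3, -3) → (-2, -4))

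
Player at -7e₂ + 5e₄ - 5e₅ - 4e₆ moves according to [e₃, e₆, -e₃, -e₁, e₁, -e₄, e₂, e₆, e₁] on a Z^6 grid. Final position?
(1, -6, 0, 4, -5, -2)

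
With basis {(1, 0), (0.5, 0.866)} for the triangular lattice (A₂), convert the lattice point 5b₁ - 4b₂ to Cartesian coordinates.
(3, -3.464)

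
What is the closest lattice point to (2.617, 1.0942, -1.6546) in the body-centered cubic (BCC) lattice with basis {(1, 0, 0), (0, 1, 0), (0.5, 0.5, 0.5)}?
(2.5, 1.5, -1.5)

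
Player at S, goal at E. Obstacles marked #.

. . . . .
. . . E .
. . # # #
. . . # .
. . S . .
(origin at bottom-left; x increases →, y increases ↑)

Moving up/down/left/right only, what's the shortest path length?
6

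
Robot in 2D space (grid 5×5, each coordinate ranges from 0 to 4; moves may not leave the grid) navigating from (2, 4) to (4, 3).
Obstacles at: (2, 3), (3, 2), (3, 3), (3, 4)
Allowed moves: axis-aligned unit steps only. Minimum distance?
9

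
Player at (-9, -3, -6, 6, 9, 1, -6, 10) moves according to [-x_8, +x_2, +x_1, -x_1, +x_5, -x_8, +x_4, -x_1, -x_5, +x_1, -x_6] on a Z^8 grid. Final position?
(-9, -2, -6, 7, 9, 0, -6, 8)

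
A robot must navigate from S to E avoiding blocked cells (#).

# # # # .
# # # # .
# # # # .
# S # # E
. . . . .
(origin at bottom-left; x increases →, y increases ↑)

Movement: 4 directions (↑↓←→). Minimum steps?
5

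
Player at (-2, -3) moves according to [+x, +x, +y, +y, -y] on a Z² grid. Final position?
(0, -2)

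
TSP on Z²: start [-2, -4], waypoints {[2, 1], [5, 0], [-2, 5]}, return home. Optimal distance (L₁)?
32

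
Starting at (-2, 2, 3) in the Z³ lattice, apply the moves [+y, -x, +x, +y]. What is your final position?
(-2, 4, 3)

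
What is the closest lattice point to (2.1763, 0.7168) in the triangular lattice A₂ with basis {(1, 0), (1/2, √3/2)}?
(2.5, 0.866)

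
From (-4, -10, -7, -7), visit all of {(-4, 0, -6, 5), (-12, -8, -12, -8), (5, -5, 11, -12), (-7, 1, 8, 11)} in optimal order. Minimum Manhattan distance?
119
(one optimal route: (-4, -10, -7, -7) → (-12, -8, -12, -8) → (-4, 0, -6, 5) → (-7, 1, 8, 11) → (5, -5, 11, -12))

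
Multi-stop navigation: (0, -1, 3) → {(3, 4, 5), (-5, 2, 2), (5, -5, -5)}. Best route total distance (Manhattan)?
43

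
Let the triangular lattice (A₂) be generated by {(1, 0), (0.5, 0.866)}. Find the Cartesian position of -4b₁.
(-4, 0)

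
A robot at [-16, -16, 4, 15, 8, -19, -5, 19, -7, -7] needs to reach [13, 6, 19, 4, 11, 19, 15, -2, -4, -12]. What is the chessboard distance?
38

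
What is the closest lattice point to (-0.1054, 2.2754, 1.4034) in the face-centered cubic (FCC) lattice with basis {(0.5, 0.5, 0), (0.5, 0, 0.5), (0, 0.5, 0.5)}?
(0, 2.5, 1.5)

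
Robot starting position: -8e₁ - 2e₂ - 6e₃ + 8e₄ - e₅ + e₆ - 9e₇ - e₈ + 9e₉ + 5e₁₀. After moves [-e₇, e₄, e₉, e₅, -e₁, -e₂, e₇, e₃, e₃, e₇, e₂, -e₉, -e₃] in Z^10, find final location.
(-9, -2, -5, 9, 0, 1, -8, -1, 9, 5)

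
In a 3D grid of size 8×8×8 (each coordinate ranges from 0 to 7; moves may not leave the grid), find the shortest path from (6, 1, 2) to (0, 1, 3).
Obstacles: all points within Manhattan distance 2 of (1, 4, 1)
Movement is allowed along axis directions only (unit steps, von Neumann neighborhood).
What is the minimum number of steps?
7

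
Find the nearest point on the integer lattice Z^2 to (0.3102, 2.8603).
(0, 3)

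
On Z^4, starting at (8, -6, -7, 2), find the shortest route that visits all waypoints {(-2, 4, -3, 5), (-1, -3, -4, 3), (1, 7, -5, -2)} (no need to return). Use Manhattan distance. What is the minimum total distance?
42
(one optimal route: (8, -6, -7, 2) → (-1, -3, -4, 3) → (-2, 4, -3, 5) → (1, 7, -5, -2))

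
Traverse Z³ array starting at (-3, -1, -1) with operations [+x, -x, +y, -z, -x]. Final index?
(-4, 0, -2)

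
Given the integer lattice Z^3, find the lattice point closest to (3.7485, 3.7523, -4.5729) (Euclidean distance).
(4, 4, -5)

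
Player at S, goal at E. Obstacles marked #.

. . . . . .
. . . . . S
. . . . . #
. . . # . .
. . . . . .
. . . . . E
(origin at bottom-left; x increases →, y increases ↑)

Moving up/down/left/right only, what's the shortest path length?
6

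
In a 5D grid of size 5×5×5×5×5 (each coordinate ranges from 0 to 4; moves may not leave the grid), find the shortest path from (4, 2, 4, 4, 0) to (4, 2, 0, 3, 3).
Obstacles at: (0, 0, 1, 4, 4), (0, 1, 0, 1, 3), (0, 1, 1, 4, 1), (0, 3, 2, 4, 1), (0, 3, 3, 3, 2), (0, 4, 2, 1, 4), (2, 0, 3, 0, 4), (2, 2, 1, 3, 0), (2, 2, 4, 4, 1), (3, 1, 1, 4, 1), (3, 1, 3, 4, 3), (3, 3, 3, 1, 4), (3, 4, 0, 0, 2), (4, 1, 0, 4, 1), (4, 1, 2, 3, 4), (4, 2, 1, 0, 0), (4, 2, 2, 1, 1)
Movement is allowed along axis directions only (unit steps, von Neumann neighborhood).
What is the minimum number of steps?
8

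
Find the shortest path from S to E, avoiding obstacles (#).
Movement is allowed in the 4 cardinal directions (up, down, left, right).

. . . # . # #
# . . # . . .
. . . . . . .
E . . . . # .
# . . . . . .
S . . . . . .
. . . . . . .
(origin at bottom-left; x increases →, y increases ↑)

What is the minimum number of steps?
4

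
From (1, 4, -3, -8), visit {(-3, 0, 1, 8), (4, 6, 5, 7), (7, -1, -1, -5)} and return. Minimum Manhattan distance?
88
(one optimal route: (1, 4, -3, -8) → (4, 6, 5, 7) → (-3, 0, 1, 8) → (7, -1, -1, -5) → (1, 4, -3, -8))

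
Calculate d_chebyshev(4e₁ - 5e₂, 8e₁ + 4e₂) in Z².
9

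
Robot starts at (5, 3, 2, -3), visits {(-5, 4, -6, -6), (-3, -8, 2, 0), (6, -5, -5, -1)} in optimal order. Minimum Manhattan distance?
66
(one optimal route: (5, 3, 2, -3) → (6, -5, -5, -1) → (-3, -8, 2, 0) → (-5, 4, -6, -6))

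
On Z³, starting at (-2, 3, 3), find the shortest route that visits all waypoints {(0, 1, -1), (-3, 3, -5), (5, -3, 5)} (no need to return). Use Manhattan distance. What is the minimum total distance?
33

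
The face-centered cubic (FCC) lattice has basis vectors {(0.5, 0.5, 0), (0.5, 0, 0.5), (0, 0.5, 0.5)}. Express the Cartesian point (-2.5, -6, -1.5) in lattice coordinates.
-7b₁ + 2b₂ - 5b₃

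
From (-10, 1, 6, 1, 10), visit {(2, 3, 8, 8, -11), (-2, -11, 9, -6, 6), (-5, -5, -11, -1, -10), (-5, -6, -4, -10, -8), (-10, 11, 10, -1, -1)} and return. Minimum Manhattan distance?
204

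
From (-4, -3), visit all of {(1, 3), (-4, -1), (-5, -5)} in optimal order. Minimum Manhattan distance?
17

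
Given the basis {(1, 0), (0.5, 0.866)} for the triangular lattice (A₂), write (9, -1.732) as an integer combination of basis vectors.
10b₁ - 2b₂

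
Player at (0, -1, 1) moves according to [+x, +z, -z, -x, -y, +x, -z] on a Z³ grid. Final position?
(1, -2, 0)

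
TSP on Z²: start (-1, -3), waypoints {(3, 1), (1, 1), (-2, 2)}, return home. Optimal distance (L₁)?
20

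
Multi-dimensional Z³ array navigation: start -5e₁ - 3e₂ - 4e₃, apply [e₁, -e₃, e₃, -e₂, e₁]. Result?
(-3, -4, -4)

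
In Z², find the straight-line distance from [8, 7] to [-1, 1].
10.8167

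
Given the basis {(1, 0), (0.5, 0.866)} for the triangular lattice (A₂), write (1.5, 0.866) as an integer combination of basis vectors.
b₁ + b₂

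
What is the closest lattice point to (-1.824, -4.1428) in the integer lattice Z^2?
(-2, -4)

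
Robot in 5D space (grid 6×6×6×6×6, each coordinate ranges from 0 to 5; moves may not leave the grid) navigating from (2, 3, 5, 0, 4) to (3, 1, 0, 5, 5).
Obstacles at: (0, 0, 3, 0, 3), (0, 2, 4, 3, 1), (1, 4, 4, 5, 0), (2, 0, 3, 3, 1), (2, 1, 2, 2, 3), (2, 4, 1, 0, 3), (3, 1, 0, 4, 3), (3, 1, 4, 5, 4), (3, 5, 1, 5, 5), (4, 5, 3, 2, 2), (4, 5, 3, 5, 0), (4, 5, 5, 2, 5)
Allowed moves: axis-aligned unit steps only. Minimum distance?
14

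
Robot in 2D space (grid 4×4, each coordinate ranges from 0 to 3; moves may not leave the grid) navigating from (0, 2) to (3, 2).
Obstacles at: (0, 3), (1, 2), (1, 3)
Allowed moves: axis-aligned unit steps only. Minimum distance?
5
(one shortest path: (0, 2) → (0, 1) → (1, 1) → (2, 1) → (3, 1) → (3, 2))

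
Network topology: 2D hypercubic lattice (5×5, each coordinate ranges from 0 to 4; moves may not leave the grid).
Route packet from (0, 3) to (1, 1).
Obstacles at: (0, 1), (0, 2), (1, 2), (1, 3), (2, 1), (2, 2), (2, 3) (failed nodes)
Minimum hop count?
11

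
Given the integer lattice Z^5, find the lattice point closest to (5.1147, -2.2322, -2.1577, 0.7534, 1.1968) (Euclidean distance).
(5, -2, -2, 1, 1)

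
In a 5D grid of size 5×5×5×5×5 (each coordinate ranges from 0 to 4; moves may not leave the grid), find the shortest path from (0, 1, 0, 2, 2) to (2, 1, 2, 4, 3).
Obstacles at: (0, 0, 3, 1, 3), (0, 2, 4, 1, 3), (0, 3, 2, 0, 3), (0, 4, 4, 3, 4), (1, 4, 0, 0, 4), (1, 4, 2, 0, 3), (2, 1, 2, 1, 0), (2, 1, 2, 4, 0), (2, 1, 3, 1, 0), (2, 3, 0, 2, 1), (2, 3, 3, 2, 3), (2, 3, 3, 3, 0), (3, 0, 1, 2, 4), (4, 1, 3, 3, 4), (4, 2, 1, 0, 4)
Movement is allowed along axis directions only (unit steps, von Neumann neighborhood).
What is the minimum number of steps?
7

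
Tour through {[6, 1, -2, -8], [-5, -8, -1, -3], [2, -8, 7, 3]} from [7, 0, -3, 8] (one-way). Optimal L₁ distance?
66
(one optimal route: (7, 0, -3, 8) → (6, 1, -2, -8) → (-5, -8, -1, -3) → (2, -8, 7, 3))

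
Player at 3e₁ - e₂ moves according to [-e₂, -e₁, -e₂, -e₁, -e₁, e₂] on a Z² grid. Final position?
(0, -2)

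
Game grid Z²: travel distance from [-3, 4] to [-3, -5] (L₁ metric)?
9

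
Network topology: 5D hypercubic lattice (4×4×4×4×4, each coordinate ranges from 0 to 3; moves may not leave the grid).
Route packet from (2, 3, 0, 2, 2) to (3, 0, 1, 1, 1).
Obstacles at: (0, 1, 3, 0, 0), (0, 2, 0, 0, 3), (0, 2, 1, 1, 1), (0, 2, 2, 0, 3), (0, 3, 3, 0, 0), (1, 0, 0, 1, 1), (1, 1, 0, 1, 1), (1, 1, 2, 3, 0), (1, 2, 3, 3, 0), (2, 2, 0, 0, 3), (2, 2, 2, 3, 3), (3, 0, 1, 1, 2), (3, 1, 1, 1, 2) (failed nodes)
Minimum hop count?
7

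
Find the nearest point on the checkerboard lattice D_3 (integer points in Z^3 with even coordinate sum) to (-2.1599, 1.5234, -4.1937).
(-2, 2, -4)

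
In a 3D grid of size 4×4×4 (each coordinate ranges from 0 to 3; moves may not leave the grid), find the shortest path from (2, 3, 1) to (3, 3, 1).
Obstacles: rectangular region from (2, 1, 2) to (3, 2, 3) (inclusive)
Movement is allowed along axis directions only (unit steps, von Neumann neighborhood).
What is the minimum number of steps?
1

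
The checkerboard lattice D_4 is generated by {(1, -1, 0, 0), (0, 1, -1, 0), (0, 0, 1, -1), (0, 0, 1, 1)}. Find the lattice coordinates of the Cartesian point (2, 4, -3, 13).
2b₁ + 6b₂ - 5b₃ + 8b₄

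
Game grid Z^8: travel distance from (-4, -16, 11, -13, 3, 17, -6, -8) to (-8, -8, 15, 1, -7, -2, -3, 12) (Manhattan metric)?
82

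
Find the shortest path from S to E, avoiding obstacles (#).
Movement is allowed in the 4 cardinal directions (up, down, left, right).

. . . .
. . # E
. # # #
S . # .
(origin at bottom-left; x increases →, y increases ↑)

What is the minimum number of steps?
7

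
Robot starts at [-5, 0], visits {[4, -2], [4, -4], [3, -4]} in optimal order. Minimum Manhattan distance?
14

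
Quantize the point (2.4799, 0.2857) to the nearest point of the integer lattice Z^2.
(2, 0)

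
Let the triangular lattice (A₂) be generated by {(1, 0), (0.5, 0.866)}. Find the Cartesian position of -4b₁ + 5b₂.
(-1.5, 4.33)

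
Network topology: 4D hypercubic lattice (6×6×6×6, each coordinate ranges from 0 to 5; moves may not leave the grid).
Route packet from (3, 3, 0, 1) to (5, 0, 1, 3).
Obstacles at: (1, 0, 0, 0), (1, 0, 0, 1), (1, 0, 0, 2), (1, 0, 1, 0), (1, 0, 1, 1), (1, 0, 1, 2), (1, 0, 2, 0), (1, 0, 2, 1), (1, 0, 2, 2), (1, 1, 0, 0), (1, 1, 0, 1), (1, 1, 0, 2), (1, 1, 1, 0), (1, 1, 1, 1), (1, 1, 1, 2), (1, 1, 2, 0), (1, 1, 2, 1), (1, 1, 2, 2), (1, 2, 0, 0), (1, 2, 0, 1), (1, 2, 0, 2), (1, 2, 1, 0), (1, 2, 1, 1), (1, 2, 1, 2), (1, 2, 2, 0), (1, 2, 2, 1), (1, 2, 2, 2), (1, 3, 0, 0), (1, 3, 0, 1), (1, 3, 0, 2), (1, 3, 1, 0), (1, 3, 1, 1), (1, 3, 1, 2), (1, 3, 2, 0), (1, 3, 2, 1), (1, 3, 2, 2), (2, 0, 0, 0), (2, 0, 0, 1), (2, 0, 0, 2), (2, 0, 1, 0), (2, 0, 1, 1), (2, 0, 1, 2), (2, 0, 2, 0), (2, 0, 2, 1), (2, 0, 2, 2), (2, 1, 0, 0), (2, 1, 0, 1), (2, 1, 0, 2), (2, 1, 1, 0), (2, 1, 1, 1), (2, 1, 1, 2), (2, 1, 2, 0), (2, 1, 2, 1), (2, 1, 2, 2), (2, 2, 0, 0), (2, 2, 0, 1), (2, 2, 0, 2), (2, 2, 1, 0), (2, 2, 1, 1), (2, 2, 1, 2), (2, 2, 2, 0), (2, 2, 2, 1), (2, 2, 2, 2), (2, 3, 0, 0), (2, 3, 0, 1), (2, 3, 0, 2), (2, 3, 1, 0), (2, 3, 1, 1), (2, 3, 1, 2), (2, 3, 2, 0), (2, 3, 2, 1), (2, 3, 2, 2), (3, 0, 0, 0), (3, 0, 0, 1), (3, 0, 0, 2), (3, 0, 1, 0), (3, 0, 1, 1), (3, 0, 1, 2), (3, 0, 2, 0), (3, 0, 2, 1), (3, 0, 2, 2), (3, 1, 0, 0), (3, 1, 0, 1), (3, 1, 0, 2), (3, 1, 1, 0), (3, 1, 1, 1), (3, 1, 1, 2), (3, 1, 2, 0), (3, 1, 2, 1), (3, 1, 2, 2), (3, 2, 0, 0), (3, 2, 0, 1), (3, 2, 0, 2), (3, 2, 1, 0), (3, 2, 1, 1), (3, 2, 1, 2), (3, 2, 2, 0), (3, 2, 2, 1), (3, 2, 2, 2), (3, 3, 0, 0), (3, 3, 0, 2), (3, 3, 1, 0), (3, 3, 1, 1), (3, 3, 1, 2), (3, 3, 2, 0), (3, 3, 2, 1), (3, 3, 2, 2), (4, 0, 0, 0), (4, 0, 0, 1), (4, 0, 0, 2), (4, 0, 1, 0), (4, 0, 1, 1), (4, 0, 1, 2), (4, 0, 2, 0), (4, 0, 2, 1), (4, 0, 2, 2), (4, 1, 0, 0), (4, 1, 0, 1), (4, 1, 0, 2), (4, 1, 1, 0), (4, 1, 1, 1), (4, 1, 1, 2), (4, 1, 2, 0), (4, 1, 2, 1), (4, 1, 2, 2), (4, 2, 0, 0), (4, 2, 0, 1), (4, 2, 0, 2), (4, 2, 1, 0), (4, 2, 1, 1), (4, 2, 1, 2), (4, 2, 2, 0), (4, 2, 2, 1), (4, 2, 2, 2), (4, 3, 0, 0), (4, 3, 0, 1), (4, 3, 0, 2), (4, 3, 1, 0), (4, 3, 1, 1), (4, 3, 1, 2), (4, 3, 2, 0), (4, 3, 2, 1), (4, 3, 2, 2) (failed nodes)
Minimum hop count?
10
(one shortest path: (3, 3, 0, 1) → (3, 4, 0, 1) → (4, 4, 0, 1) → (5, 4, 0, 1) → (5, 3, 0, 1) → (5, 2, 0, 1) → (5, 1, 0, 1) → (5, 0, 0, 1) → (5, 0, 1, 1) → (5, 0, 1, 2) → (5, 0, 1, 3))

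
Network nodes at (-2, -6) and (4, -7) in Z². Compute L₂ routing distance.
6.08276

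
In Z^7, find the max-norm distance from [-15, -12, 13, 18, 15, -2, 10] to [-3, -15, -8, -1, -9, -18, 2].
24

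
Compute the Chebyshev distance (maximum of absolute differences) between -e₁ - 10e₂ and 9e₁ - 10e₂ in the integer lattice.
10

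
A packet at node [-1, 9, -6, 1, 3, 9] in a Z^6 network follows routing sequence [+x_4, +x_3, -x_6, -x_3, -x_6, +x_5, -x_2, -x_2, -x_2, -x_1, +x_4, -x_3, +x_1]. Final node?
(-1, 6, -7, 3, 4, 7)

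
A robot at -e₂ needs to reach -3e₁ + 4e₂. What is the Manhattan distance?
8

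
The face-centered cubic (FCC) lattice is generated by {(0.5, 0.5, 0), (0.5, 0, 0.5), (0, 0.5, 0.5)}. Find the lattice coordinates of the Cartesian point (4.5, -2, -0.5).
3b₁ + 6b₂ - 7b₃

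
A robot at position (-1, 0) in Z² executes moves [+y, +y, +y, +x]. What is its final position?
(0, 3)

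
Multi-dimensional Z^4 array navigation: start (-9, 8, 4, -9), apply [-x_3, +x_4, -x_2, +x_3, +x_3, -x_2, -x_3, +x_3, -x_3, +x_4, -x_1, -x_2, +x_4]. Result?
(-10, 5, 4, -6)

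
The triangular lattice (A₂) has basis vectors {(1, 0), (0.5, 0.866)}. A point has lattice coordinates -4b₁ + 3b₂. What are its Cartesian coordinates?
(-2.5, 2.598)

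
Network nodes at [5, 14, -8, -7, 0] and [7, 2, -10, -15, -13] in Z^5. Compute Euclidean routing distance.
19.6214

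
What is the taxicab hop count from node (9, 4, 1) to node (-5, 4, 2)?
15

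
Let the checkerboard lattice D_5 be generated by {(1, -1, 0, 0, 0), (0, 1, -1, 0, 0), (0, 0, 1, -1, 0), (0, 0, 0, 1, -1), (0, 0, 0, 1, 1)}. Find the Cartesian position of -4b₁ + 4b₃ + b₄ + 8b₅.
(-4, 4, 4, 5, 7)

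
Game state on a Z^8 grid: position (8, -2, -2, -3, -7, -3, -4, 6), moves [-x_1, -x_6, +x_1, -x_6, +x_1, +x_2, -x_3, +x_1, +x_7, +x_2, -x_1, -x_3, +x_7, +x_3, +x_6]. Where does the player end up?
(9, 0, -3, -3, -7, -4, -2, 6)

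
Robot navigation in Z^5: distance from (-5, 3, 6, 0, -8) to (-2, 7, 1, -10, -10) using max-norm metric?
10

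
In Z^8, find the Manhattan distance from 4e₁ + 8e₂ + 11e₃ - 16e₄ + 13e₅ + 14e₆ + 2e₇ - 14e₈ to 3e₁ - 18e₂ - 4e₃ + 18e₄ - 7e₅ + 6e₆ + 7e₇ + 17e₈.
140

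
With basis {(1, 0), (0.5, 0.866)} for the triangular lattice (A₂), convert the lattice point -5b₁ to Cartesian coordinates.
(-5, 0)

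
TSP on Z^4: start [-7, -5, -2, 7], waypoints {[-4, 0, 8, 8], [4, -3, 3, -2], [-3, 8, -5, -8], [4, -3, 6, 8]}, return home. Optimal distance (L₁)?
112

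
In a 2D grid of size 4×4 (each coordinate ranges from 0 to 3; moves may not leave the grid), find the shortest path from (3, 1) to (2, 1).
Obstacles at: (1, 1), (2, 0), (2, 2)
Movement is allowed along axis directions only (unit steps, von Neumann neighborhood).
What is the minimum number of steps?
1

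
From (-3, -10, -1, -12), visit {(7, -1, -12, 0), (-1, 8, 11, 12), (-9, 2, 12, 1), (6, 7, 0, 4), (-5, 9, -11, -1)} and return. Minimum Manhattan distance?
188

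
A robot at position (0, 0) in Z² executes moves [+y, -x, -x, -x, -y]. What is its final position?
(-3, 0)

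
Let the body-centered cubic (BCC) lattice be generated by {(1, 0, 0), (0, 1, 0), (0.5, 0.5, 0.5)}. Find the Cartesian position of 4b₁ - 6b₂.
(4, -6, 0)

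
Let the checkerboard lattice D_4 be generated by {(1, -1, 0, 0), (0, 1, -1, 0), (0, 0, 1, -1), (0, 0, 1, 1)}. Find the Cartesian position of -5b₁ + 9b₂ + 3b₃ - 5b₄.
(-5, 14, -11, -8)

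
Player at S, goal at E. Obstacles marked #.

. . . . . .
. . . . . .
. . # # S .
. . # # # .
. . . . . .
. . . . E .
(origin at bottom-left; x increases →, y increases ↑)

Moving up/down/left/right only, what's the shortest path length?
5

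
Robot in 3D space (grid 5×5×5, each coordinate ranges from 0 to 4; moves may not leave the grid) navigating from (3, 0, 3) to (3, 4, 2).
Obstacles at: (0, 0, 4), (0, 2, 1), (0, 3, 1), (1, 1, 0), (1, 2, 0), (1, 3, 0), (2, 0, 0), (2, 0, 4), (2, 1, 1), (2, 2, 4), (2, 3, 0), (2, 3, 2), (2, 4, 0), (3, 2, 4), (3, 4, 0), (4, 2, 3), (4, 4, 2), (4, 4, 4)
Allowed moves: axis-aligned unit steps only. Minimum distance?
5
(one shortest path: (3, 0, 3) → (3, 1, 3) → (3, 2, 3) → (3, 3, 3) → (3, 4, 3) → (3, 4, 2))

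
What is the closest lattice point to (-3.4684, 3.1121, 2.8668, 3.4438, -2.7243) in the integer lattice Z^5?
(-3, 3, 3, 3, -3)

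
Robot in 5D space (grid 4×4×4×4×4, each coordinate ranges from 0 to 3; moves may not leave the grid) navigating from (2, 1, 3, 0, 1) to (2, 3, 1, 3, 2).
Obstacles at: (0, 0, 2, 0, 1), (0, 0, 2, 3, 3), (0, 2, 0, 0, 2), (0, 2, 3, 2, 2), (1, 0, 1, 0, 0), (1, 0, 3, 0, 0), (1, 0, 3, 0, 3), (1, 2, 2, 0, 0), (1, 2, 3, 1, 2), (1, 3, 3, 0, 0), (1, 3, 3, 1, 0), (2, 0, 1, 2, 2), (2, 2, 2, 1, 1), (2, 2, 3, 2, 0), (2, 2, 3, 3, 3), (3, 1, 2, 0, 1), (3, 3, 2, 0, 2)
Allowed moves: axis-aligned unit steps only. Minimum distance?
8
(one shortest path: (2, 1, 3, 0, 1) → (2, 2, 3, 0, 1) → (2, 3, 3, 0, 1) → (2, 3, 2, 0, 1) → (2, 3, 1, 0, 1) → (2, 3, 1, 1, 1) → (2, 3, 1, 2, 1) → (2, 3, 1, 3, 1) → (2, 3, 1, 3, 2))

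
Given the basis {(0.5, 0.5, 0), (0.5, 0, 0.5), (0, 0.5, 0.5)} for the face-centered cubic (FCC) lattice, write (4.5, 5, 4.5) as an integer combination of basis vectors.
5b₁ + 4b₂ + 5b₃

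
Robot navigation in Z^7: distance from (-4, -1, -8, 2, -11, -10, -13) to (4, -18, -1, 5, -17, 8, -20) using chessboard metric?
18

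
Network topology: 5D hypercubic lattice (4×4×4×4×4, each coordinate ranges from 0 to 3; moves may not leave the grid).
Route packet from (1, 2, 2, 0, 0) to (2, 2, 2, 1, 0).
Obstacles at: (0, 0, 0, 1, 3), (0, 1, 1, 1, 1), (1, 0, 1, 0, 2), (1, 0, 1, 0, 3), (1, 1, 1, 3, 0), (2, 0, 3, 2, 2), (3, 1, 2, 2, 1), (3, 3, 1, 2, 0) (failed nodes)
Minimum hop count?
2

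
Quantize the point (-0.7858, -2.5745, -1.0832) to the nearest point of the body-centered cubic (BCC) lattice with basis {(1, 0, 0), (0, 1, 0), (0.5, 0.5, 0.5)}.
(-1, -3, -1)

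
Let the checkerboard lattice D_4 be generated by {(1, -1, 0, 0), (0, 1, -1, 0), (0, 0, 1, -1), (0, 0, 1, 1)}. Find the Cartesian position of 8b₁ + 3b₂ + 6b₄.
(8, -5, 3, 6)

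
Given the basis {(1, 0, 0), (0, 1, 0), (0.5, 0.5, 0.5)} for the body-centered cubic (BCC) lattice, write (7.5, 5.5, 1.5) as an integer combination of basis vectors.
6b₁ + 4b₂ + 3b₃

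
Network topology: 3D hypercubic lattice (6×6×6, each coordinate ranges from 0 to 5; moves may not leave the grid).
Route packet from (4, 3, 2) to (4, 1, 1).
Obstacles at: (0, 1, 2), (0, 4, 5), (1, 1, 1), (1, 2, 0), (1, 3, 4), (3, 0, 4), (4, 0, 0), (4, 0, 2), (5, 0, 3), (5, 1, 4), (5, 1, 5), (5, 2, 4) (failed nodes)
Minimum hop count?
3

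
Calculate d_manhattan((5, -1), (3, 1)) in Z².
4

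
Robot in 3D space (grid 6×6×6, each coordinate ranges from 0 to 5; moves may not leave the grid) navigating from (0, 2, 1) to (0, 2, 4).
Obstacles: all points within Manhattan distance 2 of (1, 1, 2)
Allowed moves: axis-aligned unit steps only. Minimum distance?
5
(one shortest path: (0, 2, 1) → (0, 3, 1) → (0, 3, 2) → (0, 3, 3) → (0, 2, 3) → (0, 2, 4))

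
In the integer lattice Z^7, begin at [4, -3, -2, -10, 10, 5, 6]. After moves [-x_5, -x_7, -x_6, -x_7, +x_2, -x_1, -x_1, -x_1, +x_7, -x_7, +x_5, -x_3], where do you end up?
(1, -2, -3, -10, 10, 4, 4)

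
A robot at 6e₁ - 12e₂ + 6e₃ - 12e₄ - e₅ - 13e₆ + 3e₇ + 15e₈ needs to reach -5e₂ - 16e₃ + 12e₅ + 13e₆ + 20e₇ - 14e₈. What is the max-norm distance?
29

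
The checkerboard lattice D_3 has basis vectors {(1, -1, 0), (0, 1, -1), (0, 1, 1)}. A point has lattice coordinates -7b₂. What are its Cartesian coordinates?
(0, -7, 7)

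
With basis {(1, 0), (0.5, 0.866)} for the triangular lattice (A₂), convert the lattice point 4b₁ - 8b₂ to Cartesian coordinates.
(0, -6.928)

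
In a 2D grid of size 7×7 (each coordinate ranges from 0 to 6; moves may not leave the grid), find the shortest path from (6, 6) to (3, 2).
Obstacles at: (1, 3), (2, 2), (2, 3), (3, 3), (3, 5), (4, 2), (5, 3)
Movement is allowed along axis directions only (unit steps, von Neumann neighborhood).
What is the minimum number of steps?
9
(one shortest path: (6, 6) → (6, 5) → (6, 4) → (6, 3) → (6, 2) → (5, 2) → (5, 1) → (4, 1) → (3, 1) → (3, 2))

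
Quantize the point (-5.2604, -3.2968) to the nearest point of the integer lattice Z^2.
(-5, -3)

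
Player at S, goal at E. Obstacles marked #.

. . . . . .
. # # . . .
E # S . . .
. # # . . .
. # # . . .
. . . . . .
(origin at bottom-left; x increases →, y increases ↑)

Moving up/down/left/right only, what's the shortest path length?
8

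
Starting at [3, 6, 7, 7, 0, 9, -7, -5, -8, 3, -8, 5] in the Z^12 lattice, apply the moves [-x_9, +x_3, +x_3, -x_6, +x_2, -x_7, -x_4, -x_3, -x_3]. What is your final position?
(3, 7, 7, 6, 0, 8, -8, -5, -9, 3, -8, 5)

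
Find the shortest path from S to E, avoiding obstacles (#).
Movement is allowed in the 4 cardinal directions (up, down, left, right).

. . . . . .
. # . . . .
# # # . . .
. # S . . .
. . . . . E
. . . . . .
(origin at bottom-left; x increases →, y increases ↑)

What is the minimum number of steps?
4
(one shortest path: (2, 2) → (3, 2) → (4, 2) → (5, 2) → (5, 1))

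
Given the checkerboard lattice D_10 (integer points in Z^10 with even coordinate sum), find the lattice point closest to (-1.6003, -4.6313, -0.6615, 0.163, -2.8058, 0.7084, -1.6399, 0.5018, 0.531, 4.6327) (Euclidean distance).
(-2, -5, -1, 0, -3, 1, -2, 0, 1, 5)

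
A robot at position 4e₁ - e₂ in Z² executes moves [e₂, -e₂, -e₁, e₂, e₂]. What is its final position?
(3, 1)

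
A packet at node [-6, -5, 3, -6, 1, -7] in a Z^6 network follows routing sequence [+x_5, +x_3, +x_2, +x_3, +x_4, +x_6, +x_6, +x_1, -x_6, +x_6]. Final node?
(-5, -4, 5, -5, 2, -5)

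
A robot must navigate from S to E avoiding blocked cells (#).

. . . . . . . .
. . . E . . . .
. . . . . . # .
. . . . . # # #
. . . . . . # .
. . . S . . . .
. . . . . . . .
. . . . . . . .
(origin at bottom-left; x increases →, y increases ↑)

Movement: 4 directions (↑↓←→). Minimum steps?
4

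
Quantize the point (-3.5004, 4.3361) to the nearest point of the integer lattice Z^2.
(-4, 4)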